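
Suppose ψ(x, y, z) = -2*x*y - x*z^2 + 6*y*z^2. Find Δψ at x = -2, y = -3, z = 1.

-32

∂²ψ/∂x² = 0
∂²ψ/∂y² = 0
∂²ψ/∂z² = 2*(-x + 6*y)
∇²ψ = -2*x + 12*y
At (-2, -3, 1): -32.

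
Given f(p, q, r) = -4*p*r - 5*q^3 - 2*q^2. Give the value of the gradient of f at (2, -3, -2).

(8, -123, -8)

∂f/∂p = -4*r
∂f/∂q = -15*q^2 - 4*q
∂f/∂r = -4*p
∇f = (-4*r, -15*q^2 - 4*q, -4*p)
At (2, -3, -2): (8, -123, -8).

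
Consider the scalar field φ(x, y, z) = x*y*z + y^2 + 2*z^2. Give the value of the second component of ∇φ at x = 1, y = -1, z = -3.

-5

(∇φ)_2 = ∂φ/∂y = x*z + 2*y
At (1, -1, -3): -5.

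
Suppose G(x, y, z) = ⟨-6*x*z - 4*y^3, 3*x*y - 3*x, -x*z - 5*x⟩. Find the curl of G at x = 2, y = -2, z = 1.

(0, -6, 39)

(∇×G)₁ = ∂G₃/∂y − ∂G₂/∂z = 0
(∇×G)₂ = ∂G₁/∂z − ∂G₃/∂x = -6*x + z + 5
(∇×G)₃ = ∂G₂/∂x − ∂G₁/∂y = 12*y^2 + 3*y - 3
∇×G = (0, -6*x + z + 5, 12*y^2 + 3*y - 3)
At (2, -2, 1): (0, -6, 39).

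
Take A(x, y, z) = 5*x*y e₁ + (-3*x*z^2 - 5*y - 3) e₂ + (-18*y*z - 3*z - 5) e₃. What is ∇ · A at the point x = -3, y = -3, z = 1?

31

∂A₁/∂x = 5*y
∂A₂/∂y = -5
∂A₃/∂z = -18*y - 3
∇·A = -13*y - 8
At (-3, -3, 1): 31.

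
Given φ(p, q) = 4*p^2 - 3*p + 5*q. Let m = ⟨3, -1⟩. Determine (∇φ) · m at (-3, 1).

∂φ/∂p = 8*p - 3
∂φ/∂q = 5
∇φ at (-3, 1) = (-27, 5)
∇φ · m = (-27)(3) + (5)(-1) = -86

-86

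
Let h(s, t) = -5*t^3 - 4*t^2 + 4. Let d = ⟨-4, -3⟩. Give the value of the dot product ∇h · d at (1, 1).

69

∂h/∂s = 0
∂h/∂t = -15*t^2 - 8*t
∇h at (1, 1) = (0, -23)
∇h · d = (0)(-4) + (-23)(-3) = 69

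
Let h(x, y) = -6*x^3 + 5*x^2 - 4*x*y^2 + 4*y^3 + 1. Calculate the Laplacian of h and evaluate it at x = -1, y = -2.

∂²h/∂x² = 2*(-18*x + 5)
∂²h/∂y² = 8*(-x + 3*y)
∇²h = -44*x + 24*y + 10
At (-1, -2): 6.

6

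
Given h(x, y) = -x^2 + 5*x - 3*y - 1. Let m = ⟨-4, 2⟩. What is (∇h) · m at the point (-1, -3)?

-34

∂h/∂x = -2*x + 5
∂h/∂y = -3
∇h at (-1, -3) = (7, -3)
∇h · m = (7)(-4) + (-3)(2) = -34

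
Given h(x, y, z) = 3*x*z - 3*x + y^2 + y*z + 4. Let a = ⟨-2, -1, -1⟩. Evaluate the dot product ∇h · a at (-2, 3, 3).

-18

∂h/∂x = 3*z - 3
∂h/∂y = 2*y + z
∂h/∂z = 3*x + y
∇h at (-2, 3, 3) = (6, 9, -3)
∇h · a = (6)(-2) + (9)(-1) + (-3)(-1) = -18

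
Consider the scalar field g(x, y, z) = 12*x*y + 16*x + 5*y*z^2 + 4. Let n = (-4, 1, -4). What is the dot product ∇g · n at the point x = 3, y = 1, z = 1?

∂g/∂x = 12*y + 16
∂g/∂y = 12*x + 5*z^2
∂g/∂z = 10*y*z
∇g at (3, 1, 1) = (28, 41, 10)
∇g · n = (28)(-4) + (41)(1) + (10)(-4) = -111

-111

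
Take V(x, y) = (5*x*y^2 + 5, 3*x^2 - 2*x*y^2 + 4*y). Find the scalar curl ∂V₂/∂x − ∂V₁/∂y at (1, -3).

∂V₂/∂x = 6*x - 2*y^2
∂V₁/∂y = 10*x*y
Scalar curl = -10*x*y + 6*x - 2*y^2
At (1, -3): 18.

18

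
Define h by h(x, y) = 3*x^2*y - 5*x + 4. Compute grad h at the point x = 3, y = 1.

∂h/∂x = 6*x*y - 5
∂h/∂y = 3*x^2
∇h = (6*x*y - 5, 3*x^2)
At (3, 1): (13, 27).

(13, 27)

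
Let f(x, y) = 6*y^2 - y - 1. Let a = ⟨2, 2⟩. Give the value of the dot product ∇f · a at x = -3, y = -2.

-50

∂f/∂x = 0
∂f/∂y = 12*y - 1
∇f at (-3, -2) = (0, -25)
∇f · a = (0)(2) + (-25)(2) = -50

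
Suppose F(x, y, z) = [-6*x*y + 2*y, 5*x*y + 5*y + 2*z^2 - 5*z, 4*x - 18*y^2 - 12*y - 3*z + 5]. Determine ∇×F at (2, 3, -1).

(∇×F)₁ = ∂F₃/∂y − ∂F₂/∂z = -36*y - 4*z - 7
(∇×F)₂ = ∂F₁/∂z − ∂F₃/∂x = -4
(∇×F)₃ = ∂F₂/∂x − ∂F₁/∂y = 6*x + 5*y - 2
∇×F = (-36*y - 4*z - 7, -4, 6*x + 5*y - 2)
At (2, 3, -1): (-111, -4, 25).

(-111, -4, 25)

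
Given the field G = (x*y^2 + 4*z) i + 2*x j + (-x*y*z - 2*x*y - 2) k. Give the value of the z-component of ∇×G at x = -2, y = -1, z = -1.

-2

(∇×G)_3 = ∂G₂/∂x − ∂G₁/∂y
= 2 − (2*x*y)
= -2*x*y + 2
At (-2, -1, -1): -2.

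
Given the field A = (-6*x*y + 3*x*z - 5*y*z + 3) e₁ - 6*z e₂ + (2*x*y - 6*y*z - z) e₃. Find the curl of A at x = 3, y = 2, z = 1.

(∇×A)₁ = ∂A₃/∂y − ∂A₂/∂z = 2*x - 6*z + 6
(∇×A)₂ = ∂A₁/∂z − ∂A₃/∂x = 3*x - 7*y
(∇×A)₃ = ∂A₂/∂x − ∂A₁/∂y = 6*x + 5*z
∇×A = (2*x - 6*z + 6, 3*x - 7*y, 6*x + 5*z)
At (3, 2, 1): (6, -5, 23).

(6, -5, 23)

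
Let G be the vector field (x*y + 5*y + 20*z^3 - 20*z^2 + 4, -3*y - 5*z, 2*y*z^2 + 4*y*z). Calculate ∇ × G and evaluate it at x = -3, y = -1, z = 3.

(35, 420, -2)

(∇×G)₁ = ∂G₃/∂y − ∂G₂/∂z = 2*z^2 + 4*z + 5
(∇×G)₂ = ∂G₁/∂z − ∂G₃/∂x = 60*z^2 - 40*z
(∇×G)₃ = ∂G₂/∂x − ∂G₁/∂y = -x - 5
∇×G = (2*z^2 + 4*z + 5, 60*z^2 - 40*z, -x - 5)
At (-3, -1, 3): (35, 420, -2).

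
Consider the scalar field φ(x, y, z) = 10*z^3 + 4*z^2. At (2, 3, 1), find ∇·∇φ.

68

∂²φ/∂x² = 0
∂²φ/∂y² = 0
∂²φ/∂z² = 4*(15*z + 2)
∇²φ = 60*z + 8
At (2, 3, 1): 68.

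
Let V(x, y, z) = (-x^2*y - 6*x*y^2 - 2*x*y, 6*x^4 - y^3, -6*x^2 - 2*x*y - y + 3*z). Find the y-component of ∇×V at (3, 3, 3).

42

(∇×V)_2 = ∂V₁/∂z − ∂V₃/∂x
= 0 − (-12*x - 2*y)
= 12*x + 2*y
At (3, 3, 3): 42.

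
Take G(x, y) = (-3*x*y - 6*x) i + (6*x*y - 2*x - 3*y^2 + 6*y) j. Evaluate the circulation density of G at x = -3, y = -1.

∂G₂/∂x = 6*y - 2
∂G₁/∂y = -3*x
Scalar curl = 3*x + 6*y - 2
At (-3, -1): -17.

-17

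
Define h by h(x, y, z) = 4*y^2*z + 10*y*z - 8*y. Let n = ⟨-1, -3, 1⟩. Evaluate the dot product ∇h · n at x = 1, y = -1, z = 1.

12

∂h/∂x = 0
∂h/∂y = 8*y*z + 10*z - 8
∂h/∂z = 4*y^2 + 10*y
∇h at (1, -1, 1) = (0, -6, -6)
∇h · n = (0)(-1) + (-6)(-3) + (-6)(1) = 12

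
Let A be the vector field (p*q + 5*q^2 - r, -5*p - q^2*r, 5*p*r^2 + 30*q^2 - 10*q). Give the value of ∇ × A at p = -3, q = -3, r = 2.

(-181, -21, 28)

(∇×A)₁ = ∂A₃/∂q − ∂A₂/∂r = q^2 + 60*q - 10
(∇×A)₂ = ∂A₁/∂r − ∂A₃/∂p = -5*r^2 - 1
(∇×A)₃ = ∂A₂/∂p − ∂A₁/∂q = -p - 10*q - 5
∇×A = (q^2 + 60*q - 10, -5*r^2 - 1, -p - 10*q - 5)
At (-3, -3, 2): (-181, -21, 28).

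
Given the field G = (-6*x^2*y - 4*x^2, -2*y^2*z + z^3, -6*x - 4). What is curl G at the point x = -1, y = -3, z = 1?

(∇×G)₁ = ∂G₃/∂y − ∂G₂/∂z = 2*y^2 - 3*z^2
(∇×G)₂ = ∂G₁/∂z − ∂G₃/∂x = 6
(∇×G)₃ = ∂G₂/∂x − ∂G₁/∂y = 6*x^2
∇×G = (2*y^2 - 3*z^2, 6, 6*x^2)
At (-1, -3, 1): (15, 6, 6).

(15, 6, 6)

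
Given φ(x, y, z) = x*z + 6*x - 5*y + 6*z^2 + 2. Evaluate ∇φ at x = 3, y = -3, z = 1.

∂φ/∂x = z + 6
∂φ/∂y = -5
∂φ/∂z = x + 12*z
∇φ = (z + 6, -5, x + 12*z)
At (3, -3, 1): (7, -5, 15).

(7, -5, 15)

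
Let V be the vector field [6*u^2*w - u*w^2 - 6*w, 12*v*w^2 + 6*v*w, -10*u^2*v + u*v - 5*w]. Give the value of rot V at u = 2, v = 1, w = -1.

(∇×V)₁ = ∂V₃/∂v − ∂V₂/∂w = -10*u^2 + u - 24*v*w - 6*v
(∇×V)₂ = ∂V₁/∂w − ∂V₃/∂u = 6*u^2 + 20*u*v - 2*u*w - v - 6
(∇×V)₃ = ∂V₂/∂u − ∂V₁/∂v = 0
∇×V = (-10*u^2 + u - 24*v*w - 6*v, 6*u^2 + 20*u*v - 2*u*w - v - 6, 0)
At (2, 1, -1): (-20, 61, 0).

(-20, 61, 0)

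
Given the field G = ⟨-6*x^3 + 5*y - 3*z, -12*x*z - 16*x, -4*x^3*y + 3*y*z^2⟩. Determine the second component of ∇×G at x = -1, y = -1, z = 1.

(∇×G)_2 = ∂G₁/∂z − ∂G₃/∂x
= -3 − (-12*x^2*y)
= 12*x^2*y - 3
At (-1, -1, 1): -15.

-15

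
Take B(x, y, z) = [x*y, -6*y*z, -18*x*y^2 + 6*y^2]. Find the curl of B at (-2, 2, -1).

(∇×B)₁ = ∂B₃/∂y − ∂B₂/∂z = -36*x*y + 18*y
(∇×B)₂ = ∂B₁/∂z − ∂B₃/∂x = 18*y^2
(∇×B)₃ = ∂B₂/∂x − ∂B₁/∂y = -x
∇×B = (-36*x*y + 18*y, 18*y^2, -x)
At (-2, 2, -1): (180, 72, 2).

(180, 72, 2)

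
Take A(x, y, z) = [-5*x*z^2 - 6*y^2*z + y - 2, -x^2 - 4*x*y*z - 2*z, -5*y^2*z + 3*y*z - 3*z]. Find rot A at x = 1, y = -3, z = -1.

(-43, -44, 21)

(∇×A)₁ = ∂A₃/∂y − ∂A₂/∂z = 4*x*y - 10*y*z + 3*z + 2
(∇×A)₂ = ∂A₁/∂z − ∂A₃/∂x = -10*x*z - 6*y^2
(∇×A)₃ = ∂A₂/∂x − ∂A₁/∂y = -2*x + 8*y*z - 1
∇×A = (4*x*y - 10*y*z + 3*z + 2, -10*x*z - 6*y^2, -2*x + 8*y*z - 1)
At (1, -3, -1): (-43, -44, 21).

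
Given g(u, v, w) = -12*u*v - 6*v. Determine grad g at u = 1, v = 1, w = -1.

(-12, -18, 0)

∂g/∂u = -12*v
∂g/∂v = -12*u - 6
∂g/∂w = 0
∇g = (-12*v, -12*u - 6, 0)
At (1, 1, -1): (-12, -18, 0).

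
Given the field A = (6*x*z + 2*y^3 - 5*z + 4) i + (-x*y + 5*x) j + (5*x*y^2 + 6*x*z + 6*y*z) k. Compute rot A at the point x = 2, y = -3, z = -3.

(-78, -20, -46)

(∇×A)₁ = ∂A₃/∂y − ∂A₂/∂z = 10*x*y + 6*z
(∇×A)₂ = ∂A₁/∂z − ∂A₃/∂x = 6*x - 5*y^2 - 6*z - 5
(∇×A)₃ = ∂A₂/∂x − ∂A₁/∂y = -6*y^2 - y + 5
∇×A = (10*x*y + 6*z, 6*x - 5*y^2 - 6*z - 5, -6*y^2 - y + 5)
At (2, -3, -3): (-78, -20, -46).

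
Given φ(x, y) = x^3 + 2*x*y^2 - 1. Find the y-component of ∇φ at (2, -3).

-24

(∇φ)_2 = ∂φ/∂y = 4*x*y
At (2, -3): -24.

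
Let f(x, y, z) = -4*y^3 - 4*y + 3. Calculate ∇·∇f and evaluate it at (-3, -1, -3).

∂²f/∂x² = 0
∂²f/∂y² = -24*y
∂²f/∂z² = 0
∇²f = -24*y
At (-3, -1, -3): 24.

24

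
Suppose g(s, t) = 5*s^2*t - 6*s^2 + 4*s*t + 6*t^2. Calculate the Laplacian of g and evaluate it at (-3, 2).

∂²g/∂s² = 2*(5*t - 6)
∂²g/∂t² = 12
∇²g = 10*t
At (-3, 2): 20.

20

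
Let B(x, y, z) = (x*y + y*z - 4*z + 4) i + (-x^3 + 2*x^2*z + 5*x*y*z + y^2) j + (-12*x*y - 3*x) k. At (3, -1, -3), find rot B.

(-39, -14, -48)

(∇×B)₁ = ∂B₃/∂y − ∂B₂/∂z = -2*x^2 - 5*x*y - 12*x
(∇×B)₂ = ∂B₁/∂z − ∂B₃/∂x = 13*y - 1
(∇×B)₃ = ∂B₂/∂x − ∂B₁/∂y = -3*x^2 + 4*x*z - x + 5*y*z - z
∇×B = (-2*x^2 - 5*x*y - 12*x, 13*y - 1, -3*x^2 + 4*x*z - x + 5*y*z - z)
At (3, -1, -3): (-39, -14, -48).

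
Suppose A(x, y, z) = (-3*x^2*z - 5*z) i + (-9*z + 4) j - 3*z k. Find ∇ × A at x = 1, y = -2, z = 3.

(9, -8, 0)

(∇×A)₁ = ∂A₃/∂y − ∂A₂/∂z = 9
(∇×A)₂ = ∂A₁/∂z − ∂A₃/∂x = -3*x^2 - 5
(∇×A)₃ = ∂A₂/∂x − ∂A₁/∂y = 0
∇×A = (9, -3*x^2 - 5, 0)
At (1, -2, 3): (9, -8, 0).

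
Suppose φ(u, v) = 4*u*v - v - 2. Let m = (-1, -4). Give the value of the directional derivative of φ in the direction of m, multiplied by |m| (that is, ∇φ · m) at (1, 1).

∂φ/∂u = 4*v
∂φ/∂v = 4*u - 1
∇φ at (1, 1) = (4, 3)
∇φ · m = (4)(-1) + (3)(-4) = -16

-16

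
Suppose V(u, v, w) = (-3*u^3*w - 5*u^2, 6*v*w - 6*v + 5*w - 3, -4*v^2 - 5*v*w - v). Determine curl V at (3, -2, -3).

(∇×V)₁ = ∂V₃/∂v − ∂V₂/∂w = -14*v - 5*w - 6
(∇×V)₂ = ∂V₁/∂w − ∂V₃/∂u = -3*u^3
(∇×V)₃ = ∂V₂/∂u − ∂V₁/∂v = 0
∇×V = (-14*v - 5*w - 6, -3*u^3, 0)
At (3, -2, -3): (37, -81, 0).

(37, -81, 0)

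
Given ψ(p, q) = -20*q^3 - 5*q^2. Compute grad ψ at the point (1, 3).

∂ψ/∂p = 0
∂ψ/∂q = -60*q^2 - 10*q
∇ψ = (0, -60*q^2 - 10*q)
At (1, 3): (0, -570).

(0, -570)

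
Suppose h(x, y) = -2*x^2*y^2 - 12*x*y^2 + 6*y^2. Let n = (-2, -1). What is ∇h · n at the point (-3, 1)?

-48

∂h/∂x = -4*x*y^2 - 12*y^2
∂h/∂y = -4*x^2*y - 24*x*y + 12*y
∇h at (-3, 1) = (0, 48)
∇h · n = (0)(-2) + (48)(-1) = -48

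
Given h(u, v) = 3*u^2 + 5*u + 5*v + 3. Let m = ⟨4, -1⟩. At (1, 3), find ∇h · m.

39

∂h/∂u = 6*u + 5
∂h/∂v = 5
∇h at (1, 3) = (11, 5)
∇h · m = (11)(4) + (5)(-1) = 39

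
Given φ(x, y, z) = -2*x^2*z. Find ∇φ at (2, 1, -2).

∂φ/∂x = -4*x*z
∂φ/∂y = 0
∂φ/∂z = -2*x^2
∇φ = (-4*x*z, 0, -2*x^2)
At (2, 1, -2): (16, 0, -8).

(16, 0, -8)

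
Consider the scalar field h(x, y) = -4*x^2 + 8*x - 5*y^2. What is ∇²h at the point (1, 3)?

∂²h/∂x² = -8
∂²h/∂y² = -10
∇²h = -18
At (1, 3): -18.

-18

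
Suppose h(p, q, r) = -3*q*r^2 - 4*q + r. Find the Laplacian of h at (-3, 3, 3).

∂²h/∂p² = 0
∂²h/∂q² = 0
∂²h/∂r² = -6*q
∇²h = -6*q
At (-3, 3, 3): -18.

-18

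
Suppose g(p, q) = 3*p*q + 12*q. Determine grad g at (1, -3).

∂g/∂p = 3*q
∂g/∂q = 3*p + 12
∇g = (3*q, 3*p + 12)
At (1, -3): (-9, 15).

(-9, 15)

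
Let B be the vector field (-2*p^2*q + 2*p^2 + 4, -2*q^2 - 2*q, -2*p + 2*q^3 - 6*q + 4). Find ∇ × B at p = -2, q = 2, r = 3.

(∇×B)₁ = ∂B₃/∂q − ∂B₂/∂r = 6*q^2 - 6
(∇×B)₂ = ∂B₁/∂r − ∂B₃/∂p = 2
(∇×B)₃ = ∂B₂/∂p − ∂B₁/∂q = 2*p^2
∇×B = (6*q^2 - 6, 2, 2*p^2)
At (-2, 2, 3): (18, 2, 8).

(18, 2, 8)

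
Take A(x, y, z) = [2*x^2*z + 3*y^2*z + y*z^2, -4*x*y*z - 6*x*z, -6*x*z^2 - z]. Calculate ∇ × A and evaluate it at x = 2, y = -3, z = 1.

(-12, 35, 23)

(∇×A)₁ = ∂A₃/∂y − ∂A₂/∂z = 4*x*y + 6*x
(∇×A)₂ = ∂A₁/∂z − ∂A₃/∂x = 2*x^2 + 3*y^2 + 2*y*z + 6*z^2
(∇×A)₃ = ∂A₂/∂x − ∂A₁/∂y = -10*y*z - z^2 - 6*z
∇×A = (4*x*y + 6*x, 2*x^2 + 3*y^2 + 2*y*z + 6*z^2, -10*y*z - z^2 - 6*z)
At (2, -3, 1): (-12, 35, 23).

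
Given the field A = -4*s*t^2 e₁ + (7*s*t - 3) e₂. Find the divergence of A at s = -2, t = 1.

∂A₁/∂s = -4*t^2
∂A₂/∂t = 7*s
∇·A = 7*s - 4*t^2
At (-2, 1): -18.

-18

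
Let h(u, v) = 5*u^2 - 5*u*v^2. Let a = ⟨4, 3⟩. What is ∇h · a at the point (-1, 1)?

-30

∂h/∂u = 10*u - 5*v^2
∂h/∂v = -10*u*v
∇h at (-1, 1) = (-15, 10)
∇h · a = (-15)(4) + (10)(3) = -30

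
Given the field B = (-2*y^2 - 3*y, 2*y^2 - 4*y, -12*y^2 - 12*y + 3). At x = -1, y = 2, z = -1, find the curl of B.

(-60, 0, 11)

(∇×B)₁ = ∂B₃/∂y − ∂B₂/∂z = -24*y - 12
(∇×B)₂ = ∂B₁/∂z − ∂B₃/∂x = 0
(∇×B)₃ = ∂B₂/∂x − ∂B₁/∂y = 4*y + 3
∇×B = (-24*y - 12, 0, 4*y + 3)
At (-1, 2, -1): (-60, 0, 11).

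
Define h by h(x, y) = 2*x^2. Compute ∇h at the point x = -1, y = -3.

∂h/∂x = 4*x
∂h/∂y = 0
∇h = (4*x, 0)
At (-1, -3): (-4, 0).

(-4, 0)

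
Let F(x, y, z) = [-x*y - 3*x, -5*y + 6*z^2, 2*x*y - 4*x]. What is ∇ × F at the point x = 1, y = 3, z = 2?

(-22, -2, 1)

(∇×F)₁ = ∂F₃/∂y − ∂F₂/∂z = 2*x - 12*z
(∇×F)₂ = ∂F₁/∂z − ∂F₃/∂x = -2*y + 4
(∇×F)₃ = ∂F₂/∂x − ∂F₁/∂y = x
∇×F = (2*x - 12*z, -2*y + 4, x)
At (1, 3, 2): (-22, -2, 1).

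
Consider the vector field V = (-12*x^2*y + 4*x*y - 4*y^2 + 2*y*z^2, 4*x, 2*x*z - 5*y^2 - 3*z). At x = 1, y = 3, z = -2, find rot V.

(-30, -20, 28)

(∇×V)₁ = ∂V₃/∂y − ∂V₂/∂z = -10*y
(∇×V)₂ = ∂V₁/∂z − ∂V₃/∂x = 4*y*z - 2*z
(∇×V)₃ = ∂V₂/∂x − ∂V₁/∂y = 12*x^2 - 4*x + 8*y - 2*z^2 + 4
∇×V = (-10*y, 4*y*z - 2*z, 12*x^2 - 4*x + 8*y - 2*z^2 + 4)
At (1, 3, -2): (-30, -20, 28).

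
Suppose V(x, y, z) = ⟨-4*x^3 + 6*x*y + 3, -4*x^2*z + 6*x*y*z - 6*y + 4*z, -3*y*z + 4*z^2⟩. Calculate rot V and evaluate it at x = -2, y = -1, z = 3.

(∇×V)₁ = ∂V₃/∂y − ∂V₂/∂z = 4*x^2 - 6*x*y - 3*z - 4
(∇×V)₂ = ∂V₁/∂z − ∂V₃/∂x = 0
(∇×V)₃ = ∂V₂/∂x − ∂V₁/∂y = -8*x*z - 6*x + 6*y*z
∇×V = (4*x^2 - 6*x*y - 3*z - 4, 0, -8*x*z - 6*x + 6*y*z)
At (-2, -1, 3): (-9, 0, 42).

(-9, 0, 42)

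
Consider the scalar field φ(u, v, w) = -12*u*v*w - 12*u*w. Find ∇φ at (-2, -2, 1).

(12, 24, -24)

∂φ/∂u = -12*v*w - 12*w
∂φ/∂v = -12*u*w
∂φ/∂w = -12*u*v - 12*u
∇φ = (-12*v*w - 12*w, -12*u*w, -12*u*v - 12*u)
At (-2, -2, 1): (12, 24, -24).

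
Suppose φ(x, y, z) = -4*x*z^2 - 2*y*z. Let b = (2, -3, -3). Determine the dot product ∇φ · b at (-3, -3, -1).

40

∂φ/∂x = -4*z^2
∂φ/∂y = -2*z
∂φ/∂z = -8*x*z - 2*y
∇φ at (-3, -3, -1) = (-4, 2, -18)
∇φ · b = (-4)(2) + (2)(-3) + (-18)(-3) = 40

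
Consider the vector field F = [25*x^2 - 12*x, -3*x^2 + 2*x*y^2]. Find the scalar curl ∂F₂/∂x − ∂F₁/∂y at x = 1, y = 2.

2

∂F₂/∂x = -6*x + 2*y^2
∂F₁/∂y = 0
Scalar curl = -6*x + 2*y^2
At (1, 2): 2.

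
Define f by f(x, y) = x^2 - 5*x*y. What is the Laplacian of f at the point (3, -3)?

2

∂²f/∂x² = 2
∂²f/∂y² = 0
∇²f = 2
At (3, -3): 2.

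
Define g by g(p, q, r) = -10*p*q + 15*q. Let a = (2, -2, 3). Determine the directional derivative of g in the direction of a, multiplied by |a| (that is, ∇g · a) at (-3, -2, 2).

∂g/∂p = -10*q
∂g/∂q = -10*p + 15
∂g/∂r = 0
∇g at (-3, -2, 2) = (20, 45, 0)
∇g · a = (20)(2) + (45)(-2) + (0)(3) = -50

-50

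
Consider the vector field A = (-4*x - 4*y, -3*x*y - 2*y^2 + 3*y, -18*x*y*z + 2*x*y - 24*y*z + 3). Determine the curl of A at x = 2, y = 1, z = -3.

(∇×A)₁ = ∂A₃/∂y − ∂A₂/∂z = -18*x*z + 2*x - 24*z
(∇×A)₂ = ∂A₁/∂z − ∂A₃/∂x = 18*y*z - 2*y
(∇×A)₃ = ∂A₂/∂x − ∂A₁/∂y = -3*y + 4
∇×A = (-18*x*z + 2*x - 24*z, 18*y*z - 2*y, -3*y + 4)
At (2, 1, -3): (184, -56, 1).

(184, -56, 1)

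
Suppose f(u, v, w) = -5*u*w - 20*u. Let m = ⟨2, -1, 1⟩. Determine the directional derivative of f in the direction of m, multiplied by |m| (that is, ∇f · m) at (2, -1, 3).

∂f/∂u = -5*w - 20
∂f/∂v = 0
∂f/∂w = -5*u
∇f at (2, -1, 3) = (-35, 0, -10)
∇f · m = (-35)(2) + (0)(-1) + (-10)(1) = -80

-80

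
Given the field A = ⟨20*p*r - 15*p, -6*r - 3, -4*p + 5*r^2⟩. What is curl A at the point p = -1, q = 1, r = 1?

(6, -16, 0)

(∇×A)₁ = ∂A₃/∂q − ∂A₂/∂r = 6
(∇×A)₂ = ∂A₁/∂r − ∂A₃/∂p = 20*p + 4
(∇×A)₃ = ∂A₂/∂p − ∂A₁/∂q = 0
∇×A = (6, 20*p + 4, 0)
At (-1, 1, 1): (6, -16, 0).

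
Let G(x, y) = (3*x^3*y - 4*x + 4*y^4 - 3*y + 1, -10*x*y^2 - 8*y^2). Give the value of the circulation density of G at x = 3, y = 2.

∂G₂/∂x = -10*y^2
∂G₁/∂y = 3*x^3 + 16*y^3 - 3
Scalar curl = -3*x^3 - 16*y^3 - 10*y^2 + 3
At (3, 2): -246.

-246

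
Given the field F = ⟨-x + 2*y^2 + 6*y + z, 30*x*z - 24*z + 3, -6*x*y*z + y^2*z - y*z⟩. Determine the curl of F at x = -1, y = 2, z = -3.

(27, -35, -104)

(∇×F)₁ = ∂F₃/∂y − ∂F₂/∂z = -6*x*z - 30*x + 2*y*z - z + 24
(∇×F)₂ = ∂F₁/∂z − ∂F₃/∂x = 6*y*z + 1
(∇×F)₃ = ∂F₂/∂x − ∂F₁/∂y = -4*y + 30*z - 6
∇×F = (-6*x*z - 30*x + 2*y*z - z + 24, 6*y*z + 1, -4*y + 30*z - 6)
At (-1, 2, -3): (27, -35, -104).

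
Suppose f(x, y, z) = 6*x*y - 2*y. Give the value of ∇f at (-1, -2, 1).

∂f/∂x = 6*y
∂f/∂y = 6*x - 2
∂f/∂z = 0
∇f = (6*y, 6*x - 2, 0)
At (-1, -2, 1): (-12, -8, 0).

(-12, -8, 0)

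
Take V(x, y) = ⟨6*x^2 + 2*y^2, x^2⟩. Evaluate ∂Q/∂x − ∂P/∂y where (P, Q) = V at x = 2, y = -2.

12

∂V₂/∂x = 2*x
∂V₁/∂y = 4*y
Scalar curl = 2*x - 4*y
At (2, -2): 12.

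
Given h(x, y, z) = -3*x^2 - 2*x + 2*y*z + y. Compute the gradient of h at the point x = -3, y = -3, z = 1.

∂h/∂x = -6*x - 2
∂h/∂y = 2*z + 1
∂h/∂z = 2*y
∇h = (-6*x - 2, 2*z + 1, 2*y)
At (-3, -3, 1): (16, 3, -6).

(16, 3, -6)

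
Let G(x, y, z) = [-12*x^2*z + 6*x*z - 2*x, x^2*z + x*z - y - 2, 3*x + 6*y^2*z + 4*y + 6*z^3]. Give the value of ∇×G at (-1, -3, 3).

(-104, -21, -3)

(∇×G)₁ = ∂G₃/∂y − ∂G₂/∂z = -x^2 - x + 12*y*z + 4
(∇×G)₂ = ∂G₁/∂z − ∂G₃/∂x = -12*x^2 + 6*x - 3
(∇×G)₃ = ∂G₂/∂x − ∂G₁/∂y = 2*x*z + z
∇×G = (-x^2 - x + 12*y*z + 4, -12*x^2 + 6*x - 3, 2*x*z + z)
At (-1, -3, 3): (-104, -21, -3).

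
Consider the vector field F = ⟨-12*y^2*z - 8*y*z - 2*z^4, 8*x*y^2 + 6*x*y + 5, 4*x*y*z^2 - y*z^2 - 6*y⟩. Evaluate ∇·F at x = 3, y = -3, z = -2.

6

∂F₁/∂x = 0
∂F₂/∂y = 16*x*y + 6*x
∂F₃/∂z = 8*x*y*z - 2*y*z
∇·F = 8*x*y*z + 16*x*y + 6*x - 2*y*z
At (3, -3, -2): 6.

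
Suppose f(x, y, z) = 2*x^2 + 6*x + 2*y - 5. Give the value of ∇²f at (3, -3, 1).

∂²f/∂x² = 4
∂²f/∂y² = 0
∂²f/∂z² = 0
∇²f = 4
At (3, -3, 1): 4.

4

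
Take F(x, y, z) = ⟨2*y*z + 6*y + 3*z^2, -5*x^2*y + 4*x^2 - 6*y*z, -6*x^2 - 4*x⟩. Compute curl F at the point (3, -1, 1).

(-6, 44, 46)

(∇×F)₁ = ∂F₃/∂y − ∂F₂/∂z = 6*y
(∇×F)₂ = ∂F₁/∂z − ∂F₃/∂x = 12*x + 2*y + 6*z + 4
(∇×F)₃ = ∂F₂/∂x − ∂F₁/∂y = -10*x*y + 8*x - 2*z - 6
∇×F = (6*y, 12*x + 2*y + 6*z + 4, -10*x*y + 8*x - 2*z - 6)
At (3, -1, 1): (-6, 44, 46).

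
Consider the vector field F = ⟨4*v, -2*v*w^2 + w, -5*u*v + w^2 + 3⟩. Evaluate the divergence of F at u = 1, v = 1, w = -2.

-12

∂F₁/∂u = 0
∂F₂/∂v = -2*w^2
∂F₃/∂w = 2*w
∇·F = -2*w^2 + 2*w
At (1, 1, -2): -12.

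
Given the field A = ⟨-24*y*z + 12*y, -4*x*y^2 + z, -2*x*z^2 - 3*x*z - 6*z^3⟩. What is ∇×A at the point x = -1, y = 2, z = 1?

(∇×A)₁ = ∂A₃/∂y − ∂A₂/∂z = -1
(∇×A)₂ = ∂A₁/∂z − ∂A₃/∂x = -24*y + 2*z^2 + 3*z
(∇×A)₃ = ∂A₂/∂x − ∂A₁/∂y = -4*y^2 + 24*z - 12
∇×A = (-1, -24*y + 2*z^2 + 3*z, -4*y^2 + 24*z - 12)
At (-1, 2, 1): (-1, -43, -4).

(-1, -43, -4)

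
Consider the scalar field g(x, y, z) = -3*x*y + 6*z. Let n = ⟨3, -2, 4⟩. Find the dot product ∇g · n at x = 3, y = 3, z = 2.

∂g/∂x = -3*y
∂g/∂y = -3*x
∂g/∂z = 6
∇g at (3, 3, 2) = (-9, -9, 6)
∇g · n = (-9)(3) + (-9)(-2) + (6)(4) = 15

15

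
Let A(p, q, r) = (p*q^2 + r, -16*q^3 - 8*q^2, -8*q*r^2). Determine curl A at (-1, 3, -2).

(-32, 1, 6)

(∇×A)₁ = ∂A₃/∂q − ∂A₂/∂r = -8*r^2
(∇×A)₂ = ∂A₁/∂r − ∂A₃/∂p = 1
(∇×A)₃ = ∂A₂/∂p − ∂A₁/∂q = -2*p*q
∇×A = (-8*r^2, 1, -2*p*q)
At (-1, 3, -2): (-32, 1, 6).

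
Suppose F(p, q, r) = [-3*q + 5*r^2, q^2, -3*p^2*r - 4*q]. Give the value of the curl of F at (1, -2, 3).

(-4, 48, 3)

(∇×F)₁ = ∂F₃/∂q − ∂F₂/∂r = -4
(∇×F)₂ = ∂F₁/∂r − ∂F₃/∂p = 6*p*r + 10*r
(∇×F)₃ = ∂F₂/∂p − ∂F₁/∂q = 3
∇×F = (-4, 6*p*r + 10*r, 3)
At (1, -2, 3): (-4, 48, 3).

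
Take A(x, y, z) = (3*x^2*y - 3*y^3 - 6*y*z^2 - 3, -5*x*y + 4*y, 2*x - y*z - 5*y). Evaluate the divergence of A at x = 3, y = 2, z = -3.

23

∂A₁/∂x = 6*x*y
∂A₂/∂y = -5*x + 4
∂A₃/∂z = -y
∇·A = 6*x*y - 5*x - y + 4
At (3, 2, -3): 23.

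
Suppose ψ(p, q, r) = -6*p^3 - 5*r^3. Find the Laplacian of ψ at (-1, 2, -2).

96

∂²ψ/∂p² = -36*p
∂²ψ/∂q² = 0
∂²ψ/∂r² = -30*r
∇²ψ = -36*p - 30*r
At (-1, 2, -2): 96.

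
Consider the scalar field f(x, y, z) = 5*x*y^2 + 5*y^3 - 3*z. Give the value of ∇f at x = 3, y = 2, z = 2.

(20, 120, -3)

∂f/∂x = 5*y^2
∂f/∂y = 10*x*y + 15*y^2
∂f/∂z = -3
∇f = (5*y^2, 10*x*y + 15*y^2, -3)
At (3, 2, 2): (20, 120, -3).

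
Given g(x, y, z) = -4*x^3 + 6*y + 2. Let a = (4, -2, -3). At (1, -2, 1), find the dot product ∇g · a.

-60

∂g/∂x = -12*x^2
∂g/∂y = 6
∂g/∂z = 0
∇g at (1, -2, 1) = (-12, 6, 0)
∇g · a = (-12)(4) + (6)(-2) + (0)(-3) = -60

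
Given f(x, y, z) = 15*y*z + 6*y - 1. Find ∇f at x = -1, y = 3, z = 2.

(0, 36, 45)

∂f/∂x = 0
∂f/∂y = 15*z + 6
∂f/∂z = 15*y
∇f = (0, 15*z + 6, 15*y)
At (-1, 3, 2): (0, 36, 45).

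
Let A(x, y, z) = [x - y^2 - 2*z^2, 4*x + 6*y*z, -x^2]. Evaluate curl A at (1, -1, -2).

(6, 10, 2)

(∇×A)₁ = ∂A₃/∂y − ∂A₂/∂z = -6*y
(∇×A)₂ = ∂A₁/∂z − ∂A₃/∂x = 2*x - 4*z
(∇×A)₃ = ∂A₂/∂x − ∂A₁/∂y = 2*y + 4
∇×A = (-6*y, 2*x - 4*z, 2*y + 4)
At (1, -1, -2): (6, 10, 2).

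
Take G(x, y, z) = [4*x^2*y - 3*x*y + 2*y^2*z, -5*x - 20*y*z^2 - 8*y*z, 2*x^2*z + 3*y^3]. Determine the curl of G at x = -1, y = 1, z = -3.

(∇×G)₁ = ∂G₃/∂y − ∂G₂/∂z = 9*y^2 + 40*y*z + 8*y
(∇×G)₂ = ∂G₁/∂z − ∂G₃/∂x = -4*x*z + 2*y^2
(∇×G)₃ = ∂G₂/∂x − ∂G₁/∂y = -4*x^2 + 3*x - 4*y*z - 5
∇×G = (9*y^2 + 40*y*z + 8*y, -4*x*z + 2*y^2, -4*x^2 + 3*x - 4*y*z - 5)
At (-1, 1, -3): (-103, -10, 0).

(-103, -10, 0)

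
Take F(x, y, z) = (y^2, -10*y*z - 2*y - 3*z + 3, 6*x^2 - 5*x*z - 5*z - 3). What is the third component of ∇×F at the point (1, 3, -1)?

-6

(∇×F)_3 = ∂F₂/∂x − ∂F₁/∂y
= 0 − (2*y)
= -2*y
At (1, 3, -1): -6.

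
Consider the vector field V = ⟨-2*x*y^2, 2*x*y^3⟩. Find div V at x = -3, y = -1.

-20

∂V₁/∂x = -2*y^2
∂V₂/∂y = 6*x*y^2
∇·V = 6*x*y^2 - 2*y^2
At (-3, -1): -20.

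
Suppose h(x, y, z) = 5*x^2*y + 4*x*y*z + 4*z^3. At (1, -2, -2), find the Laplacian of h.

∂²h/∂x² = 10*y
∂²h/∂y² = 0
∂²h/∂z² = 24*z
∇²h = 10*y + 24*z
At (1, -2, -2): -68.

-68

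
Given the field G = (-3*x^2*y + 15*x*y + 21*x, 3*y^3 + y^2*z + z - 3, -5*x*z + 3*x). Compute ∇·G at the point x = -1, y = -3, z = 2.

∂G₁/∂x = -6*x*y + 15*y + 21
∂G₂/∂y = 9*y^2 + 2*y*z
∂G₃/∂z = -5*x
∇·G = -6*x*y - 5*x + 9*y^2 + 2*y*z + 15*y + 21
At (-1, -3, 2): 32.

32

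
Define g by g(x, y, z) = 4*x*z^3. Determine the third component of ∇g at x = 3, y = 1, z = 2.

(∇g)_3 = ∂g/∂z = 12*x*z^2
At (3, 1, 2): 144.

144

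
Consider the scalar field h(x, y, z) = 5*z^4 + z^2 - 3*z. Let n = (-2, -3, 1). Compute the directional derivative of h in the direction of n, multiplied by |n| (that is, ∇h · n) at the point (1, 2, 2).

∂h/∂x = 0
∂h/∂y = 0
∂h/∂z = 20*z^3 + 2*z - 3
∇h at (1, 2, 2) = (0, 0, 161)
∇h · n = (0)(-2) + (0)(-3) + (161)(1) = 161

161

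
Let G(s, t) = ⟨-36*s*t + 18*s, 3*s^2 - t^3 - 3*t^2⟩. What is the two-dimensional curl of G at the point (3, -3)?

∂G₂/∂s = 6*s
∂G₁/∂t = -36*s
Scalar curl = 42*s
At (3, -3): 126.

126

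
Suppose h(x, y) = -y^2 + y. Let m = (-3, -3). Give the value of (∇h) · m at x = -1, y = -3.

∂h/∂x = 0
∂h/∂y = -2*y + 1
∇h at (-1, -3) = (0, 7)
∇h · m = (0)(-3) + (7)(-3) = -21

-21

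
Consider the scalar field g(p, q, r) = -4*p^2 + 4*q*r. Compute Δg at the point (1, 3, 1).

-8

∂²g/∂p² = -8
∂²g/∂q² = 0
∂²g/∂r² = 0
∇²g = -8
At (1, 3, 1): -8.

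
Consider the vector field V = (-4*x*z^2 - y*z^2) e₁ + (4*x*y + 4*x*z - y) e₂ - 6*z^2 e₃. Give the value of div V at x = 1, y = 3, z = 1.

∂V₁/∂x = -4*z^2
∂V₂/∂y = 4*x - 1
∂V₃/∂z = -12*z
∇·V = 4*x - 4*z^2 - 12*z - 1
At (1, 3, 1): -13.

-13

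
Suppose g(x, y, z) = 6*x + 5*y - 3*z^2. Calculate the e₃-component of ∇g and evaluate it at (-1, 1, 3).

(∇g)_3 = ∂g/∂z = -6*z
At (-1, 1, 3): -18.

-18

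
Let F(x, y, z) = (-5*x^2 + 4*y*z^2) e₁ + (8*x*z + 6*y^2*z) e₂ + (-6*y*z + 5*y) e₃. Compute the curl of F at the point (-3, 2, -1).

(11, -16, -12)

(∇×F)₁ = ∂F₃/∂y − ∂F₂/∂z = -8*x - 6*y^2 - 6*z + 5
(∇×F)₂ = ∂F₁/∂z − ∂F₃/∂x = 8*y*z
(∇×F)₃ = ∂F₂/∂x − ∂F₁/∂y = -4*z^2 + 8*z
∇×F = (-8*x - 6*y^2 - 6*z + 5, 8*y*z, -4*z^2 + 8*z)
At (-3, 2, -1): (11, -16, -12).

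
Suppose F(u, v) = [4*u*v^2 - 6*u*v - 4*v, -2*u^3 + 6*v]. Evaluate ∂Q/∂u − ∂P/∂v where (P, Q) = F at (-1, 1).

0

∂F₂/∂u = -6*u^2
∂F₁/∂v = 8*u*v - 6*u - 4
Scalar curl = -6*u^2 - 8*u*v + 6*u + 4
At (-1, 1): 0.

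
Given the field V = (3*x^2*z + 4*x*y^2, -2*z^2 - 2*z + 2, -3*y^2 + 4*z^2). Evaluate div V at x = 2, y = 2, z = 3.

∂V₁/∂x = 6*x*z + 4*y^2
∂V₂/∂y = 0
∂V₃/∂z = 8*z
∇·V = 6*x*z + 4*y^2 + 8*z
At (2, 2, 3): 76.

76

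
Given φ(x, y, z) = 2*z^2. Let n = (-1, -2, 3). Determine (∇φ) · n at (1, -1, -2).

∂φ/∂x = 0
∂φ/∂y = 0
∂φ/∂z = 4*z
∇φ at (1, -1, -2) = (0, 0, -8)
∇φ · n = (0)(-1) + (0)(-2) + (-8)(3) = -24

-24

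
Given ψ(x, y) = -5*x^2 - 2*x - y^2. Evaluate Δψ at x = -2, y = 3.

∂²ψ/∂x² = -10
∂²ψ/∂y² = -2
∇²ψ = -12
At (-2, 3): -12.

-12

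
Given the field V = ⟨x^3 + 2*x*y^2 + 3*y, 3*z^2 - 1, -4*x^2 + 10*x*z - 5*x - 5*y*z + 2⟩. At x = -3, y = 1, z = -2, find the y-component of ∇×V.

(∇×V)_2 = ∂V₁/∂z − ∂V₃/∂x
= 0 − (-8*x + 10*z - 5)
= 8*x - 10*z + 5
At (-3, 1, -2): 1.

1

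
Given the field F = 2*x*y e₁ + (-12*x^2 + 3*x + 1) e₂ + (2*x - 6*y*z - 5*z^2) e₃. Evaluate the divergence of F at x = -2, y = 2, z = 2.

-28

∂F₁/∂x = 2*y
∂F₂/∂y = 0
∂F₃/∂z = -6*y - 10*z
∇·F = -4*y - 10*z
At (-2, 2, 2): -28.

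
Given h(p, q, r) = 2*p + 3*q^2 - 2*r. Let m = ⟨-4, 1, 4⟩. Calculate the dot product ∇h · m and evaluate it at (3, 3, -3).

∂h/∂p = 2
∂h/∂q = 6*q
∂h/∂r = -2
∇h at (3, 3, -3) = (2, 18, -2)
∇h · m = (2)(-4) + (18)(1) + (-2)(4) = 2

2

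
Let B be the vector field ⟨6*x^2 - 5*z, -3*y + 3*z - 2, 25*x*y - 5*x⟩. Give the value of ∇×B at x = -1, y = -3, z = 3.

(∇×B)₁ = ∂B₃/∂y − ∂B₂/∂z = 25*x - 3
(∇×B)₂ = ∂B₁/∂z − ∂B₃/∂x = -25*y
(∇×B)₃ = ∂B₂/∂x − ∂B₁/∂y = 0
∇×B = (25*x - 3, -25*y, 0)
At (-1, -3, 3): (-28, 75, 0).

(-28, 75, 0)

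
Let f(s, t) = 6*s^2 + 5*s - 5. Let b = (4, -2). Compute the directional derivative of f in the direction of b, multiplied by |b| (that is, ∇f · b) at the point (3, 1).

164

∂f/∂s = 12*s + 5
∂f/∂t = 0
∇f at (3, 1) = (41, 0)
∇f · b = (41)(4) + (0)(-2) = 164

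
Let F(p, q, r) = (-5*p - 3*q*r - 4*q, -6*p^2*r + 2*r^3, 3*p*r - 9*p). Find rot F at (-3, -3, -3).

(0, 27, -113)

(∇×F)₁ = ∂F₃/∂q − ∂F₂/∂r = 6*p^2 - 6*r^2
(∇×F)₂ = ∂F₁/∂r − ∂F₃/∂p = -3*q - 3*r + 9
(∇×F)₃ = ∂F₂/∂p − ∂F₁/∂q = -12*p*r + 3*r + 4
∇×F = (6*p^2 - 6*r^2, -3*q - 3*r + 9, -12*p*r + 3*r + 4)
At (-3, -3, -3): (0, 27, -113).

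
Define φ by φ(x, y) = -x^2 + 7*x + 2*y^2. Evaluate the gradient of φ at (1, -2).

∂φ/∂x = -2*x + 7
∂φ/∂y = 4*y
∇φ = (-2*x + 7, 4*y)
At (1, -2): (5, -8).

(5, -8)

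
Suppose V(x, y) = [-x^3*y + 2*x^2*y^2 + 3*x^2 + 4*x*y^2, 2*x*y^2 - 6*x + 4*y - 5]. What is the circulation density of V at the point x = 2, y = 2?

-54

∂V₂/∂x = 2*y^2 - 6
∂V₁/∂y = -x^3 + 4*x^2*y + 8*x*y
Scalar curl = x^3 - 4*x^2*y - 8*x*y + 2*y^2 - 6
At (2, 2): -54.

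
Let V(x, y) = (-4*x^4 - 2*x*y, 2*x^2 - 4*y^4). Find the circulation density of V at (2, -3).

∂V₂/∂x = 4*x
∂V₁/∂y = -2*x
Scalar curl = 6*x
At (2, -3): 12.

12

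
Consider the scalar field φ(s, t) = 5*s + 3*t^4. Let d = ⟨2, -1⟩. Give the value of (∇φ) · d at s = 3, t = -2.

106

∂φ/∂s = 5
∂φ/∂t = 12*t^3
∇φ at (3, -2) = (5, -96)
∇φ · d = (5)(2) + (-96)(-1) = 106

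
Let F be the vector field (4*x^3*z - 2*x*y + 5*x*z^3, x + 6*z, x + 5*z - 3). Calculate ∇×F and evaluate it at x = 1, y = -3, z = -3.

(∇×F)₁ = ∂F₃/∂y − ∂F₂/∂z = -6
(∇×F)₂ = ∂F₁/∂z − ∂F₃/∂x = 4*x^3 + 15*x*z^2 - 1
(∇×F)₃ = ∂F₂/∂x − ∂F₁/∂y = 2*x + 1
∇×F = (-6, 4*x^3 + 15*x*z^2 - 1, 2*x + 1)
At (1, -3, -3): (-6, 138, 3).

(-6, 138, 3)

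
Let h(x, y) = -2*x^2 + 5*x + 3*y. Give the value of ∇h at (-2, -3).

∂h/∂x = -4*x + 5
∂h/∂y = 3
∇h = (-4*x + 5, 3)
At (-2, -3): (13, 3).

(13, 3)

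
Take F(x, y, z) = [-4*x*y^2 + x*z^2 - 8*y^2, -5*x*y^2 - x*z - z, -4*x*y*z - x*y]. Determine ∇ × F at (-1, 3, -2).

(∇×F)₁ = ∂F₃/∂y − ∂F₂/∂z = -4*x*z + 1
(∇×F)₂ = ∂F₁/∂z − ∂F₃/∂x = 2*x*z + 4*y*z + y
(∇×F)₃ = ∂F₂/∂x − ∂F₁/∂y = 8*x*y - 5*y^2 + 16*y - z
∇×F = (-4*x*z + 1, 2*x*z + 4*y*z + y, 8*x*y - 5*y^2 + 16*y - z)
At (-1, 3, -2): (-7, -17, -19).

(-7, -17, -19)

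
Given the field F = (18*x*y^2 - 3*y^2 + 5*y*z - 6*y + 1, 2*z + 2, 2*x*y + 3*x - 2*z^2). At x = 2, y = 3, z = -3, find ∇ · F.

∂F₁/∂x = 18*y^2
∂F₂/∂y = 0
∂F₃/∂z = -4*z
∇·F = 18*y^2 - 4*z
At (2, 3, -3): 174.

174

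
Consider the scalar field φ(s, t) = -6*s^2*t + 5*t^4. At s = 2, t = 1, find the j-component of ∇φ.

-4

(∇φ)_2 = ∂φ/∂t = -6*s^2 + 20*t^3
At (2, 1): -4.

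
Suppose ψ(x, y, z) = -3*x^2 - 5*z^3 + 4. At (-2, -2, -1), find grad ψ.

(12, 0, -15)

∂ψ/∂x = -6*x
∂ψ/∂y = 0
∂ψ/∂z = -15*z^2
∇ψ = (-6*x, 0, -15*z^2)
At (-2, -2, -1): (12, 0, -15).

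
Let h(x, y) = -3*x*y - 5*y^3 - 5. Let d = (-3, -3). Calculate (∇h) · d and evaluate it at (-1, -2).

153

∂h/∂x = -3*y
∂h/∂y = -3*x - 15*y^2
∇h at (-1, -2) = (6, -57)
∇h · d = (6)(-3) + (-57)(-3) = 153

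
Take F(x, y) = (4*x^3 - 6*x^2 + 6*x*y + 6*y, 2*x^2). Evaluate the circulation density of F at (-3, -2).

∂F₂/∂x = 4*x
∂F₁/∂y = 6*x + 6
Scalar curl = -2*x - 6
At (-3, -2): 0.

0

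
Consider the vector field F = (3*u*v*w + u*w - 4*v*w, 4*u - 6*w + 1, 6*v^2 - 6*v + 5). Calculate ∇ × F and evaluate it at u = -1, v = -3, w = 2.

(∇×F)₁ = ∂F₃/∂v − ∂F₂/∂w = 12*v
(∇×F)₂ = ∂F₁/∂w − ∂F₃/∂u = 3*u*v + u - 4*v
(∇×F)₃ = ∂F₂/∂u − ∂F₁/∂v = -3*u*w + 4*w + 4
∇×F = (12*v, 3*u*v + u - 4*v, -3*u*w + 4*w + 4)
At (-1, -3, 2): (-36, 20, 18).

(-36, 20, 18)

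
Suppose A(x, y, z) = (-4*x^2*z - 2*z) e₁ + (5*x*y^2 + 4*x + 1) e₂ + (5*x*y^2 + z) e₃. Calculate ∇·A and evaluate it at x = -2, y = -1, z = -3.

∂A₁/∂x = -8*x*z
∂A₂/∂y = 10*x*y
∂A₃/∂z = 1
∇·A = 10*x*y - 8*x*z + 1
At (-2, -1, -3): -27.

-27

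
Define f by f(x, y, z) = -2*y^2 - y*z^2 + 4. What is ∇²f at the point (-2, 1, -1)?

∂²f/∂x² = 0
∂²f/∂y² = -4
∂²f/∂z² = -2*y
∇²f = -2*y - 4
At (-2, 1, -1): -6.

-6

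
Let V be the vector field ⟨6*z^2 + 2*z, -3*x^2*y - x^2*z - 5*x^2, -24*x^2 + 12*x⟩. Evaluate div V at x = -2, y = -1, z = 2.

∂V₁/∂x = 0
∂V₂/∂y = -3*x^2
∂V₃/∂z = 0
∇·V = -3*x^2
At (-2, -1, 2): -12.

-12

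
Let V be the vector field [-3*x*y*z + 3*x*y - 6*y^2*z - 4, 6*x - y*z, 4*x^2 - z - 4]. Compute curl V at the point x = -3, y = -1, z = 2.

(-1, 9, -27)

(∇×V)₁ = ∂V₃/∂y − ∂V₂/∂z = y
(∇×V)₂ = ∂V₁/∂z − ∂V₃/∂x = -3*x*y - 8*x - 6*y^2
(∇×V)₃ = ∂V₂/∂x − ∂V₁/∂y = 3*x*z - 3*x + 12*y*z + 6
∇×V = (y, -3*x*y - 8*x - 6*y^2, 3*x*z - 3*x + 12*y*z + 6)
At (-3, -1, 2): (-1, 9, -27).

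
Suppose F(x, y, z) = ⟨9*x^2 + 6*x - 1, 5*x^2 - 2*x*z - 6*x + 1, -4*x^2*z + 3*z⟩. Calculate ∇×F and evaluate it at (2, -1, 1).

(∇×F)₁ = ∂F₃/∂y − ∂F₂/∂z = 2*x
(∇×F)₂ = ∂F₁/∂z − ∂F₃/∂x = 8*x*z
(∇×F)₃ = ∂F₂/∂x − ∂F₁/∂y = 10*x - 2*z - 6
∇×F = (2*x, 8*x*z, 10*x - 2*z - 6)
At (2, -1, 1): (4, 16, 12).

(4, 16, 12)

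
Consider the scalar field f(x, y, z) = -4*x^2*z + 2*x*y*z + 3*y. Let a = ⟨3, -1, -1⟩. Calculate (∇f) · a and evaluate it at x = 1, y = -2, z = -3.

∂f/∂x = -8*x*z + 2*y*z
∂f/∂y = 2*x*z + 3
∂f/∂z = -4*x^2 + 2*x*y
∇f at (1, -2, -3) = (36, -3, -8)
∇f · a = (36)(3) + (-3)(-1) + (-8)(-1) = 119

119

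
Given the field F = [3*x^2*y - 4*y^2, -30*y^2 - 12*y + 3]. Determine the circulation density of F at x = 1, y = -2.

-19

∂F₂/∂x = 0
∂F₁/∂y = 3*x^2 - 8*y
Scalar curl = -3*x^2 + 8*y
At (1, -2): -19.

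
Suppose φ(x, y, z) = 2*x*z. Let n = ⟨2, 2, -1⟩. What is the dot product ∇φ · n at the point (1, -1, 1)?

2

∂φ/∂x = 2*z
∂φ/∂y = 0
∂φ/∂z = 2*x
∇φ at (1, -1, 1) = (2, 0, 2)
∇φ · n = (2)(2) + (0)(2) + (2)(-1) = 2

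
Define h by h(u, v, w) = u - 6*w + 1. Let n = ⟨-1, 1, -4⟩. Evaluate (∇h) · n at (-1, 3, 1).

23

∂h/∂u = 1
∂h/∂v = 0
∂h/∂w = -6
∇h at (-1, 3, 1) = (1, 0, -6)
∇h · n = (1)(-1) + (0)(1) + (-6)(-4) = 23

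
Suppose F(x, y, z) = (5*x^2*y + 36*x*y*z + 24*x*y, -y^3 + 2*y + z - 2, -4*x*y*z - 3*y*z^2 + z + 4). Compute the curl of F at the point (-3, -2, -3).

(-64, 240, -297)

(∇×F)₁ = ∂F₃/∂y − ∂F₂/∂z = -4*x*z - 3*z^2 - 1
(∇×F)₂ = ∂F₁/∂z − ∂F₃/∂x = 36*x*y + 4*y*z
(∇×F)₃ = ∂F₂/∂x − ∂F₁/∂y = -5*x^2 - 36*x*z - 24*x
∇×F = (-4*x*z - 3*z^2 - 1, 36*x*y + 4*y*z, -5*x^2 - 36*x*z - 24*x)
At (-3, -2, -3): (-64, 240, -297).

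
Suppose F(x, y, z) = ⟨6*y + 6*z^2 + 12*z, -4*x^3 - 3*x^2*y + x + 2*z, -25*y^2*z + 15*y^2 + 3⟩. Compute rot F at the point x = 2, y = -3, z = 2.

(∇×F)₁ = ∂F₃/∂y − ∂F₂/∂z = -50*y*z + 30*y - 2
(∇×F)₂ = ∂F₁/∂z − ∂F₃/∂x = 12*z + 12
(∇×F)₃ = ∂F₂/∂x − ∂F₁/∂y = -12*x^2 - 6*x*y - 5
∇×F = (-50*y*z + 30*y - 2, 12*z + 12, -12*x^2 - 6*x*y - 5)
At (2, -3, 2): (208, 36, -17).

(208, 36, -17)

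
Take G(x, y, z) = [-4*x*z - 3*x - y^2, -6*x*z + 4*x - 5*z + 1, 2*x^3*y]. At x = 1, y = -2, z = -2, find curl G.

(∇×G)₁ = ∂G₃/∂y − ∂G₂/∂z = 2*x^3 + 6*x + 5
(∇×G)₂ = ∂G₁/∂z − ∂G₃/∂x = -6*x^2*y - 4*x
(∇×G)₃ = ∂G₂/∂x − ∂G₁/∂y = 2*y - 6*z + 4
∇×G = (2*x^3 + 6*x + 5, -6*x^2*y - 4*x, 2*y - 6*z + 4)
At (1, -2, -2): (13, 8, 12).

(13, 8, 12)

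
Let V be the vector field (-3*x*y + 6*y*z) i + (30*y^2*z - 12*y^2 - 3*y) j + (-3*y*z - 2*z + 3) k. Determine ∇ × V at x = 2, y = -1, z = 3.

(-39, -6, -12)

(∇×V)₁ = ∂V₃/∂y − ∂V₂/∂z = -30*y^2 - 3*z
(∇×V)₂ = ∂V₁/∂z − ∂V₃/∂x = 6*y
(∇×V)₃ = ∂V₂/∂x − ∂V₁/∂y = 3*x - 6*z
∇×V = (-30*y^2 - 3*z, 6*y, 3*x - 6*z)
At (2, -1, 3): (-39, -6, -12).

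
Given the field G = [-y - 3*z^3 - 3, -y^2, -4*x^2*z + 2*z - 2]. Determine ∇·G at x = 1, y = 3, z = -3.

-8

∂G₁/∂x = 0
∂G₂/∂y = -2*y
∂G₃/∂z = -4*x^2 + 2
∇·G = -4*x^2 - 2*y + 2
At (1, 3, -3): -8.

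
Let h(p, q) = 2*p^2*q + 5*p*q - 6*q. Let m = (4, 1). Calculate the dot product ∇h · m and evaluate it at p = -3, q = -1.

25

∂h/∂p = 4*p*q + 5*q
∂h/∂q = 2*p^2 + 5*p - 6
∇h at (-3, -1) = (7, -3)
∇h · m = (7)(4) + (-3)(1) = 25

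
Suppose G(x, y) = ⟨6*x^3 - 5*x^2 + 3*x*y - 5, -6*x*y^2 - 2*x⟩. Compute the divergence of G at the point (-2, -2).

∂G₁/∂x = 18*x^2 - 10*x + 3*y
∂G₂/∂y = -12*x*y
∇·G = 18*x^2 - 12*x*y - 10*x + 3*y
At (-2, -2): 38.

38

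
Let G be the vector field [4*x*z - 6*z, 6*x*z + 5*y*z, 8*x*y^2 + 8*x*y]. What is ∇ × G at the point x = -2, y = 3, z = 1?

(-115, -110, 6)

(∇×G)₁ = ∂G₃/∂y − ∂G₂/∂z = 16*x*y + 2*x - 5*y
(∇×G)₂ = ∂G₁/∂z − ∂G₃/∂x = 4*x - 8*y^2 - 8*y - 6
(∇×G)₃ = ∂G₂/∂x − ∂G₁/∂y = 6*z
∇×G = (16*x*y + 2*x - 5*y, 4*x - 8*y^2 - 8*y - 6, 6*z)
At (-2, 3, 1): (-115, -110, 6).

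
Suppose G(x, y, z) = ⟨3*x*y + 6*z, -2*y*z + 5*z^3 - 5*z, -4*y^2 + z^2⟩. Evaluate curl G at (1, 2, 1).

(-22, 6, -3)

(∇×G)₁ = ∂G₃/∂y − ∂G₂/∂z = -6*y - 15*z^2 + 5
(∇×G)₂ = ∂G₁/∂z − ∂G₃/∂x = 6
(∇×G)₃ = ∂G₂/∂x − ∂G₁/∂y = -3*x
∇×G = (-6*y - 15*z^2 + 5, 6, -3*x)
At (1, 2, 1): (-22, 6, -3).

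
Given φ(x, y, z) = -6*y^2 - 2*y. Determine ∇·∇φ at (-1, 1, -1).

∂²φ/∂x² = 0
∂²φ/∂y² = -12
∂²φ/∂z² = 0
∇²φ = -12
At (-1, 1, -1): -12.

-12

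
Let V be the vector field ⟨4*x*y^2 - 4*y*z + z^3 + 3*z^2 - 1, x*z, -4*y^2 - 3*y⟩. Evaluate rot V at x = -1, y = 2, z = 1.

(∇×V)₁ = ∂V₃/∂y − ∂V₂/∂z = -x - 8*y - 3
(∇×V)₂ = ∂V₁/∂z − ∂V₃/∂x = -4*y + 3*z^2 + 6*z
(∇×V)₃ = ∂V₂/∂x − ∂V₁/∂y = -8*x*y + 5*z
∇×V = (-x - 8*y - 3, -4*y + 3*z^2 + 6*z, -8*x*y + 5*z)
At (-1, 2, 1): (-18, 1, 21).

(-18, 1, 21)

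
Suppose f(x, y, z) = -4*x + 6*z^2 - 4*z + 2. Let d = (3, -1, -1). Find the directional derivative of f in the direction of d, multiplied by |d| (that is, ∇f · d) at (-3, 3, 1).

-20

∂f/∂x = -4
∂f/∂y = 0
∂f/∂z = 12*z - 4
∇f at (-3, 3, 1) = (-4, 0, 8)
∇f · d = (-4)(3) + (0)(-1) + (8)(-1) = -20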